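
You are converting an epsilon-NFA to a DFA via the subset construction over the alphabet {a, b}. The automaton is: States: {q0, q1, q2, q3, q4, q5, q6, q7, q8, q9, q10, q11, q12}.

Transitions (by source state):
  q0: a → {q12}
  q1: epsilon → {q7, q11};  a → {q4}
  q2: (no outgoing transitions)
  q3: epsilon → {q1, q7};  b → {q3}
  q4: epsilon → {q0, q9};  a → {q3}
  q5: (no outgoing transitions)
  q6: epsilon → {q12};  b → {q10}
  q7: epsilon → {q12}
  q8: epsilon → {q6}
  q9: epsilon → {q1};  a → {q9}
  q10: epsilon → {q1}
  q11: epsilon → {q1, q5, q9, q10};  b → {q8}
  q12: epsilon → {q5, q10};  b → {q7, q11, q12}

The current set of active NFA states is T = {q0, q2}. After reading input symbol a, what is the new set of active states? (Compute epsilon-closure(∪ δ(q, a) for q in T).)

{q1, q5, q7, q9, q10, q11, q12}

q0 on a → {q12}.
No a-transition from q2.
Union after reading a: {q12}.
Now take the epsilon-closure:
From q12 via epsilon: add q5, q10.
From q10 via epsilon: add q1.
From q1 via epsilon: add q7, q11.
From q11 via epsilon: add q9.
No new states can be added; the closed set is {q1, q5, q7, q9, q10, q11, q12}.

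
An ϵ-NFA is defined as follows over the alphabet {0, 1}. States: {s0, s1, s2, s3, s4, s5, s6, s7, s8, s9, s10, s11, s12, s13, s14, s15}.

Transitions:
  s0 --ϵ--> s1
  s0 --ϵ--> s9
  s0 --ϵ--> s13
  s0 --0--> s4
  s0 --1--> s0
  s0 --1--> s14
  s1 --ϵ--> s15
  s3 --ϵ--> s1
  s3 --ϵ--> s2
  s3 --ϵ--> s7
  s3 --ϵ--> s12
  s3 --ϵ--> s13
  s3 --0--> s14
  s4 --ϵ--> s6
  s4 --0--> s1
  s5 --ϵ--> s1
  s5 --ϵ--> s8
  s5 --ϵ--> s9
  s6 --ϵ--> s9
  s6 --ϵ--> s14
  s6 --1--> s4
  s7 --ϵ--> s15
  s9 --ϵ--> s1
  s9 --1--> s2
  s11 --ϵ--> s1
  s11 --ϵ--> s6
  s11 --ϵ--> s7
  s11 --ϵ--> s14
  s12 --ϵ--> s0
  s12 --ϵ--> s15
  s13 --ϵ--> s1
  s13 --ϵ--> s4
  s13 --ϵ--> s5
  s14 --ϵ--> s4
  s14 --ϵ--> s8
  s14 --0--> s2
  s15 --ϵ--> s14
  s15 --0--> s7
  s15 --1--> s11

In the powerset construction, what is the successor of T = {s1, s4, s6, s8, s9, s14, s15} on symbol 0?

{s1, s2, s4, s6, s7, s8, s9, s14, s15}

s4 on 0 → {s1}.
s14 on 0 → {s2}.
s15 on 0 → {s7}.
No 0-transition from s1, s6, s8, s9.
Union after reading 0: {s1, s2, s7}.
Now take the ϵ-closure:
From s1 via ϵ: add s15.
From s15 via ϵ: add s14.
From s14 via ϵ: add s4, s8.
From s4 via ϵ: add s6.
From s6 via ϵ: add s9.
No new states can be added; the closed set is {s1, s2, s4, s6, s7, s8, s9, s14, s15}.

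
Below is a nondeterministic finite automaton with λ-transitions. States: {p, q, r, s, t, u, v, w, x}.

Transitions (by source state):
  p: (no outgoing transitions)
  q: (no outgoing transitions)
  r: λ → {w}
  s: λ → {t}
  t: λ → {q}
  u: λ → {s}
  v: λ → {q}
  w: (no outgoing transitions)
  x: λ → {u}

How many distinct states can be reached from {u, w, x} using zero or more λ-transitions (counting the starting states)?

Start with {u, w, x}.
From u via λ: add s.
From s via λ: add t.
From t via λ: add q.
λ-closure = {q, s, t, u, w, x}, which has 6 states.

6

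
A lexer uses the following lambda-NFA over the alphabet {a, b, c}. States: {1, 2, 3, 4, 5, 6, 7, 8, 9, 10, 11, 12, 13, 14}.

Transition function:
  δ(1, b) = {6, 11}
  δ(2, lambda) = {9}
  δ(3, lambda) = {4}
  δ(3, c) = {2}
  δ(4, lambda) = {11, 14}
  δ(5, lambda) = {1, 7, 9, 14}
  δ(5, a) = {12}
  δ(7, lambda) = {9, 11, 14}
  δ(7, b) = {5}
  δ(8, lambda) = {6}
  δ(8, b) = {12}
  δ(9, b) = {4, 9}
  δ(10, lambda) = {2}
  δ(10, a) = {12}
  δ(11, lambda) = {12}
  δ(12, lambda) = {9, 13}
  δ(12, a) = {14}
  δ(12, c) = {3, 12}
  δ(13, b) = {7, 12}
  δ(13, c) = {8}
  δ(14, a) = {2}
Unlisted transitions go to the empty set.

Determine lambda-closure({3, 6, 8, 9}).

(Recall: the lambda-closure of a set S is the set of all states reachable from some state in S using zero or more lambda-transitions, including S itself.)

Start with {3, 6, 8, 9}.
From 3 via lambda: add 4.
From 4 via lambda: add 11, 14.
From 11 via lambda: add 12.
From 12 via lambda: add 13.
No new states can be added; the closed set is {3, 4, 6, 8, 9, 11, 12, 13, 14}.

{3, 4, 6, 8, 9, 11, 12, 13, 14}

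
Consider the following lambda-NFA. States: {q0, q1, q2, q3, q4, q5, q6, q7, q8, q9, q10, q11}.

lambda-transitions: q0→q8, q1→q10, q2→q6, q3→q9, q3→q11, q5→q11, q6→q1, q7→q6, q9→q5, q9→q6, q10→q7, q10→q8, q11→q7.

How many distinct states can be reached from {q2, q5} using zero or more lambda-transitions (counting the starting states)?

Start with {q2, q5}.
From q2 via lambda: add q6.
From q5 via lambda: add q11.
From q6 via lambda: add q1.
From q11 via lambda: add q7.
From q1 via lambda: add q10.
From q10 via lambda: add q8.
lambda-closure = {q1, q2, q5, q6, q7, q8, q10, q11}, which has 8 states.

8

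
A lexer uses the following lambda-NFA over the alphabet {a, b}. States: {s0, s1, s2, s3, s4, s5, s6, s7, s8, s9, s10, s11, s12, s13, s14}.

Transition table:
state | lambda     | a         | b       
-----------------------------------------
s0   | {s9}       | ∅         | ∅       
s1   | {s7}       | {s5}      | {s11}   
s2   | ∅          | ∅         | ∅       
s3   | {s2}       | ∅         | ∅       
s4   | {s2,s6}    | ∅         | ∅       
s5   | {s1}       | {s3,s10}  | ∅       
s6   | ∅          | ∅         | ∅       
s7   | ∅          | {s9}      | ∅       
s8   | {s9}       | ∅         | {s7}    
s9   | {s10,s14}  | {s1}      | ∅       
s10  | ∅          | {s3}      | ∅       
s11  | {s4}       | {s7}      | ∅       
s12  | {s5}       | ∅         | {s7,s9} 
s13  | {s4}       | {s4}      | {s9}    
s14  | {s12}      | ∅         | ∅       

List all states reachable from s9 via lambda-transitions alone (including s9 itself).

Start with {s9}.
From s9 via lambda: add s10, s14.
From s14 via lambda: add s12.
From s12 via lambda: add s5.
From s5 via lambda: add s1.
From s1 via lambda: add s7.
No new states can be added; the closed set is {s1, s5, s7, s9, s10, s12, s14}.

{s1, s5, s7, s9, s10, s12, s14}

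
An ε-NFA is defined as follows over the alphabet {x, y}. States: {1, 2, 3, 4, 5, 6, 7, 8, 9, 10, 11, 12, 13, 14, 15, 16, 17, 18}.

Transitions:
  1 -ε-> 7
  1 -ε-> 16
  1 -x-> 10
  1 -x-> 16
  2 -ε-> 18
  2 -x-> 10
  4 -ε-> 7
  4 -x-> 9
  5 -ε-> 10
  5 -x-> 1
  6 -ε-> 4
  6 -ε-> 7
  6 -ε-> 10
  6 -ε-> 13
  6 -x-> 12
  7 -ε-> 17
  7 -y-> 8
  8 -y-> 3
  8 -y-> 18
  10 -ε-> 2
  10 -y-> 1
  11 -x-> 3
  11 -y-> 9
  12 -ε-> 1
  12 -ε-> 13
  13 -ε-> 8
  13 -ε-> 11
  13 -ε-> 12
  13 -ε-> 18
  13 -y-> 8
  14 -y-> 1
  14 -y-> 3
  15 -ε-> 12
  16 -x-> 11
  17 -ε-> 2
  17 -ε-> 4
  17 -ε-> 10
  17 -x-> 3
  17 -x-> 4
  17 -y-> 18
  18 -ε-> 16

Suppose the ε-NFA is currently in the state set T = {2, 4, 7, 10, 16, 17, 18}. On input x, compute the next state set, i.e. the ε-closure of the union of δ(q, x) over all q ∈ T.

2 on x → {10}.
4 on x → {9}.
16 on x → {11}.
17 on x → {3, 4}.
No x-transition from 7, 10, 18.
Union after reading x: {3, 4, 9, 10, 11}.
Now take the ε-closure:
From 4 via ε: add 7.
From 10 via ε: add 2.
From 2 via ε: add 18.
From 7 via ε: add 17.
From 18 via ε: add 16.
No new states can be added; the closed set is {2, 3, 4, 7, 9, 10, 11, 16, 17, 18}.

{2, 3, 4, 7, 9, 10, 11, 16, 17, 18}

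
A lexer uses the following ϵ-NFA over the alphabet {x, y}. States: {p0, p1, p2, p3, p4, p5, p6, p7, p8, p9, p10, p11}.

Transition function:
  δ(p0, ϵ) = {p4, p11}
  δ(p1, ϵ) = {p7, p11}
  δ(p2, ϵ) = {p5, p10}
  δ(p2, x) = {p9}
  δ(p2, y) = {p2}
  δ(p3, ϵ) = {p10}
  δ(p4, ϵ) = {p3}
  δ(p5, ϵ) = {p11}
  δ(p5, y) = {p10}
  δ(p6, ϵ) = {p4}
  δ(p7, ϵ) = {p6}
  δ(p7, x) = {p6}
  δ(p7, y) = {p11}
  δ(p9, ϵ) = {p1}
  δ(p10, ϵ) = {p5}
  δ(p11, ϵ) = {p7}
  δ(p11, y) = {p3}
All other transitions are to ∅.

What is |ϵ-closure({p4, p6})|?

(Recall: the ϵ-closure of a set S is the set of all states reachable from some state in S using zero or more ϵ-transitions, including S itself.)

Start with {p4, p6}.
From p4 via ϵ: add p3.
From p3 via ϵ: add p10.
From p10 via ϵ: add p5.
From p5 via ϵ: add p11.
From p11 via ϵ: add p7.
ϵ-closure = {p3, p4, p5, p6, p7, p10, p11}, which has 7 states.

7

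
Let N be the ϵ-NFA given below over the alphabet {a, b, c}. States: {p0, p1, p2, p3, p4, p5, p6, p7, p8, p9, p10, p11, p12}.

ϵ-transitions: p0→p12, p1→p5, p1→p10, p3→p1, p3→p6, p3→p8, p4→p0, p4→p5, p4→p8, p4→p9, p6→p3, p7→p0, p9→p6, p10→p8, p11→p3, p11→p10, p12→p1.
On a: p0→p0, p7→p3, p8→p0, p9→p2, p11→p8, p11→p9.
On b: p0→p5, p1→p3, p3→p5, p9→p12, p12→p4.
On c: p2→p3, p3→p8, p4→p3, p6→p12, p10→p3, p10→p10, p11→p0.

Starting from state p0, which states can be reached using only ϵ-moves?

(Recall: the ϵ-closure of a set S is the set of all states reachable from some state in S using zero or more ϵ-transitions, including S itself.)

{p0, p1, p5, p8, p10, p12}

Start with {p0}.
From p0 via ϵ: add p12.
From p12 via ϵ: add p1.
From p1 via ϵ: add p5, p10.
From p10 via ϵ: add p8.
No new states can be added; the closed set is {p0, p1, p5, p8, p10, p12}.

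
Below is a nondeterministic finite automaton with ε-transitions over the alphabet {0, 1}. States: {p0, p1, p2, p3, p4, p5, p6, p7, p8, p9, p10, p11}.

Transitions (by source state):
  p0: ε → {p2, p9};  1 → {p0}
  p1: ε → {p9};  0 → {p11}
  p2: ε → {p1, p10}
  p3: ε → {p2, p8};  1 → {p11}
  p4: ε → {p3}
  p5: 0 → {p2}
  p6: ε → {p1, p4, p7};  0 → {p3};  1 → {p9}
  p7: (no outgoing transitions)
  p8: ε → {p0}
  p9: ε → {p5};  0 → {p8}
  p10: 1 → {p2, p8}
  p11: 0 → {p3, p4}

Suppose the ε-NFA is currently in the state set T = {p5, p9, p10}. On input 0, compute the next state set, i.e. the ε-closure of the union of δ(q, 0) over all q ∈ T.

{p0, p1, p2, p5, p8, p9, p10}

p5 on 0 → {p2}.
p9 on 0 → {p8}.
No 0-transition from p10.
Union after reading 0: {p2, p8}.
Now take the ε-closure:
From p2 via ε: add p1, p10.
From p8 via ε: add p0.
From p0 via ε: add p9.
From p9 via ε: add p5.
No new states can be added; the closed set is {p0, p1, p2, p5, p8, p9, p10}.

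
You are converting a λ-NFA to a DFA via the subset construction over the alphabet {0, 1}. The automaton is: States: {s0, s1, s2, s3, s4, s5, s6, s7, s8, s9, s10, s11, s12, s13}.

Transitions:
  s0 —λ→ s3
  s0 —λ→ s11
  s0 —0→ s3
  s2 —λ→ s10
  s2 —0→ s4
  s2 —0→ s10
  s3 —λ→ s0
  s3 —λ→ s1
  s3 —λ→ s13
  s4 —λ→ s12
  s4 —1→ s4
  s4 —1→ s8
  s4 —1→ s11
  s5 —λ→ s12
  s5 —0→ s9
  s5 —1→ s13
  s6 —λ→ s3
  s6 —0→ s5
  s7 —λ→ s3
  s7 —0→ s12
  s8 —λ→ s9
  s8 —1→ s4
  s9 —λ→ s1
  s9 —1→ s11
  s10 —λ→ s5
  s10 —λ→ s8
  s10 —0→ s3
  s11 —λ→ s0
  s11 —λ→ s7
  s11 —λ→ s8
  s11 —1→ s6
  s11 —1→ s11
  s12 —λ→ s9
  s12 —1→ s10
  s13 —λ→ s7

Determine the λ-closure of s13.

Start with {s13}.
From s13 via λ: add s7.
From s7 via λ: add s3.
From s3 via λ: add s0, s1.
From s0 via λ: add s11.
From s11 via λ: add s8.
From s8 via λ: add s9.
No new states can be added; the closed set is {s0, s1, s3, s7, s8, s9, s11, s13}.

{s0, s1, s3, s7, s8, s9, s11, s13}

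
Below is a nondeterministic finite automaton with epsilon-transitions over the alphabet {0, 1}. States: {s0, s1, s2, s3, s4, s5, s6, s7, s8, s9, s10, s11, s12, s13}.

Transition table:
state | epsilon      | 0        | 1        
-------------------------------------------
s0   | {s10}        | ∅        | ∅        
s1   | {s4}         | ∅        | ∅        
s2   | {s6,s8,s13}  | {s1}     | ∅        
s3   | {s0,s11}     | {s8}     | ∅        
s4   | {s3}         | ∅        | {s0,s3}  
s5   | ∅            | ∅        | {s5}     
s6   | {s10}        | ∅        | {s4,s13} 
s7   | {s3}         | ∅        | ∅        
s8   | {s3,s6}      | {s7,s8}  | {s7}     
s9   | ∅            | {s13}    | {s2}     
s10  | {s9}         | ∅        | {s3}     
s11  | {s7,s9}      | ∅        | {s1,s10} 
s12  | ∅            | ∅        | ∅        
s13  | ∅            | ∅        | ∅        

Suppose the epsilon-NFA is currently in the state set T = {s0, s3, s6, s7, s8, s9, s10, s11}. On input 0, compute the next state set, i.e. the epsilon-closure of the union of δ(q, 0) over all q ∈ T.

s3 on 0 → {s8}.
s8 on 0 → {s7, s8}.
s9 on 0 → {s13}.
No 0-transition from s0, s6, s7, s10, s11.
Union after reading 0: {s7, s8, s13}.
Now take the epsilon-closure:
From s7 via epsilon: add s3.
From s8 via epsilon: add s6.
From s3 via epsilon: add s0, s11.
From s6 via epsilon: add s10.
From s10 via epsilon: add s9.
No new states can be added; the closed set is {s0, s3, s6, s7, s8, s9, s10, s11, s13}.

{s0, s3, s6, s7, s8, s9, s10, s11, s13}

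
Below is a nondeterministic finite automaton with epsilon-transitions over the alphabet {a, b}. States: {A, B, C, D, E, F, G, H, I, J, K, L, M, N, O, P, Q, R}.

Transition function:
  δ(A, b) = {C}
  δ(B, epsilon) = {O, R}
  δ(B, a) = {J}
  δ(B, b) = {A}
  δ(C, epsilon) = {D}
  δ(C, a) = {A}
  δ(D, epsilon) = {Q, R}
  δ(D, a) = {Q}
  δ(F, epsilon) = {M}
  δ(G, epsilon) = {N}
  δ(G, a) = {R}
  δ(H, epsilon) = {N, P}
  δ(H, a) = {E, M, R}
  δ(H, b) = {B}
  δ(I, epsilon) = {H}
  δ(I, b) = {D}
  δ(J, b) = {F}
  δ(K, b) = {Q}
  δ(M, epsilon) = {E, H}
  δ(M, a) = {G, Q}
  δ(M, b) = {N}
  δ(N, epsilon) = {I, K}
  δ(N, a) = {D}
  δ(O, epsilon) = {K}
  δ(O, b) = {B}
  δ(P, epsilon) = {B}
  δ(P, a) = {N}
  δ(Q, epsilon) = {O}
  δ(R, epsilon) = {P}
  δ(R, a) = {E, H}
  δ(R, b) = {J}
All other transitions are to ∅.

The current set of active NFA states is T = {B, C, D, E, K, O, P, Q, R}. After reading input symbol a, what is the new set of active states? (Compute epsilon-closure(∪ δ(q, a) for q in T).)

B on a → {J}.
C on a → {A}.
D on a → {Q}.
P on a → {N}.
R on a → {E, H}.
No a-transition from E, K, O, Q.
Union after reading a: {A, E, H, J, N, Q}.
Now take the epsilon-closure:
From H via epsilon: add P.
From N via epsilon: add I, K.
From Q via epsilon: add O.
From P via epsilon: add B.
From B via epsilon: add R.
No new states can be added; the closed set is {A, B, E, H, I, J, K, N, O, P, Q, R}.

{A, B, E, H, I, J, K, N, O, P, Q, R}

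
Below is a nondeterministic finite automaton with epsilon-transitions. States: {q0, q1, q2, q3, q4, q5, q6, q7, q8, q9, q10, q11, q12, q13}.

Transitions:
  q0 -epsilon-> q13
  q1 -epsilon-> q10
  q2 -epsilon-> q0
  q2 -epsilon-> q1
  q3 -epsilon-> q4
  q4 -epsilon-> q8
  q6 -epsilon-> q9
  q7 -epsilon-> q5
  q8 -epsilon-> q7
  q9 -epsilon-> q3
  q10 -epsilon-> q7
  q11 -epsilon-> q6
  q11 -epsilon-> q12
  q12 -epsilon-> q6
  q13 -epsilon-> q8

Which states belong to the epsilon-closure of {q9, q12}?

{q3, q4, q5, q6, q7, q8, q9, q12}

Start with {q9, q12}.
From q9 via epsilon: add q3.
From q12 via epsilon: add q6.
From q3 via epsilon: add q4.
From q4 via epsilon: add q8.
From q8 via epsilon: add q7.
From q7 via epsilon: add q5.
No new states can be added; the closed set is {q3, q4, q5, q6, q7, q8, q9, q12}.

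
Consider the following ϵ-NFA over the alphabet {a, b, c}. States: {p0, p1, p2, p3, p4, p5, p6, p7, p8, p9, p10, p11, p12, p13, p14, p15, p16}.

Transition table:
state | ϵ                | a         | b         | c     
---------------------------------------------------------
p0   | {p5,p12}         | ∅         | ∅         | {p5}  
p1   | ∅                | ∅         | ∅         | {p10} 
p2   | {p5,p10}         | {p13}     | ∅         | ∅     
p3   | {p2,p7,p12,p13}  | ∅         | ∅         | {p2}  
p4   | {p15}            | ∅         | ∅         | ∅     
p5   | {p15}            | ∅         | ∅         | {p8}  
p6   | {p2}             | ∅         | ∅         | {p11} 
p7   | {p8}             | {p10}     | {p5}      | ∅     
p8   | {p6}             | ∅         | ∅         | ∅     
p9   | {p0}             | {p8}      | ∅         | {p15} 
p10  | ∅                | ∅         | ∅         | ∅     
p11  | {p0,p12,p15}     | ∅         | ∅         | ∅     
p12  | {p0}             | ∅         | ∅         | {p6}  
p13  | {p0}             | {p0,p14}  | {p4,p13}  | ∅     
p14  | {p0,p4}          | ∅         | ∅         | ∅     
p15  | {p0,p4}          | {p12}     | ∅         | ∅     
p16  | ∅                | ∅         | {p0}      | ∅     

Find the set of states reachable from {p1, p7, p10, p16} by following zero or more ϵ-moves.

Start with {p1, p7, p10, p16}.
From p7 via ϵ: add p8.
From p8 via ϵ: add p6.
From p6 via ϵ: add p2.
From p2 via ϵ: add p5.
From p5 via ϵ: add p15.
From p15 via ϵ: add p0, p4.
From p0 via ϵ: add p12.
No new states can be added; the closed set is {p0, p1, p2, p4, p5, p6, p7, p8, p10, p12, p15, p16}.

{p0, p1, p2, p4, p5, p6, p7, p8, p10, p12, p15, p16}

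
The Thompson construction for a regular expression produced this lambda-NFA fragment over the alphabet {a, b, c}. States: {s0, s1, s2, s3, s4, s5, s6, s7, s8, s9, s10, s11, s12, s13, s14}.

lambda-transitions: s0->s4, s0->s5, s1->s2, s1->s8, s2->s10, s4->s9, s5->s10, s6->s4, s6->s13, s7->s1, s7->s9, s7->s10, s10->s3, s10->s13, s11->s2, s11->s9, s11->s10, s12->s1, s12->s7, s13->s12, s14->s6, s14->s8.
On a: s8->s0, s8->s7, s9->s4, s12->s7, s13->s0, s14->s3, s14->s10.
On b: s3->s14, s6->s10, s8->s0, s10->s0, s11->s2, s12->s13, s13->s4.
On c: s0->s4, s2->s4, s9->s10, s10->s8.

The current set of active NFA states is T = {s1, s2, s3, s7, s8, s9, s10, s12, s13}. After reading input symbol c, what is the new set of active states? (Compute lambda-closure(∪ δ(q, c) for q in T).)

s2 on c → {s4}.
s9 on c → {s10}.
s10 on c → {s8}.
No c-transition from s1, s3, s7, s8, s12, s13.
Union after reading c: {s4, s8, s10}.
Now take the lambda-closure:
From s4 via lambda: add s9.
From s10 via lambda: add s3, s13.
From s13 via lambda: add s12.
From s12 via lambda: add s1, s7.
From s1 via lambda: add s2.
No new states can be added; the closed set is {s1, s2, s3, s4, s7, s8, s9, s10, s12, s13}.

{s1, s2, s3, s4, s7, s8, s9, s10, s12, s13}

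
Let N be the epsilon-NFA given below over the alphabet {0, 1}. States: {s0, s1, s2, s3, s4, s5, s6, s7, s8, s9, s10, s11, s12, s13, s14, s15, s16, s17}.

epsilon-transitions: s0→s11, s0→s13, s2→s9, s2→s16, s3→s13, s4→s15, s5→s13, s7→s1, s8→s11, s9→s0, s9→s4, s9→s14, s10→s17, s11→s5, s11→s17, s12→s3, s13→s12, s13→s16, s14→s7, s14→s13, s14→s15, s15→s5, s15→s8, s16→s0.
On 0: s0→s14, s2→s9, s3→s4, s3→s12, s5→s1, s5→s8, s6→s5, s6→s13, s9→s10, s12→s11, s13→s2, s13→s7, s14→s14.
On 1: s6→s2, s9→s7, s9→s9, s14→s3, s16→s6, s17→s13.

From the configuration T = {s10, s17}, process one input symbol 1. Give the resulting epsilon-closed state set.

{s0, s3, s5, s11, s12, s13, s16, s17}

s17 on 1 → {s13}.
No 1-transition from s10.
Union after reading 1: {s13}.
Now take the epsilon-closure:
From s13 via epsilon: add s12, s16.
From s12 via epsilon: add s3.
From s16 via epsilon: add s0.
From s0 via epsilon: add s11.
From s11 via epsilon: add s5, s17.
No new states can be added; the closed set is {s0, s3, s5, s11, s12, s13, s16, s17}.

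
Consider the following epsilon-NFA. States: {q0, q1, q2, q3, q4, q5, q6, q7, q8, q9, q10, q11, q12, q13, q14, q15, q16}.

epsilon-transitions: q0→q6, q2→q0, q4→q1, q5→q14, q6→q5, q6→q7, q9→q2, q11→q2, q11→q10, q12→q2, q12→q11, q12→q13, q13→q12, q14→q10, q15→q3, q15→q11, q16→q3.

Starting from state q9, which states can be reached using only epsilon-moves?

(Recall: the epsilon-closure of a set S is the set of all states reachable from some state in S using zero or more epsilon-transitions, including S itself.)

{q0, q2, q5, q6, q7, q9, q10, q14}

Start with {q9}.
From q9 via epsilon: add q2.
From q2 via epsilon: add q0.
From q0 via epsilon: add q6.
From q6 via epsilon: add q5, q7.
From q5 via epsilon: add q14.
From q14 via epsilon: add q10.
No new states can be added; the closed set is {q0, q2, q5, q6, q7, q9, q10, q14}.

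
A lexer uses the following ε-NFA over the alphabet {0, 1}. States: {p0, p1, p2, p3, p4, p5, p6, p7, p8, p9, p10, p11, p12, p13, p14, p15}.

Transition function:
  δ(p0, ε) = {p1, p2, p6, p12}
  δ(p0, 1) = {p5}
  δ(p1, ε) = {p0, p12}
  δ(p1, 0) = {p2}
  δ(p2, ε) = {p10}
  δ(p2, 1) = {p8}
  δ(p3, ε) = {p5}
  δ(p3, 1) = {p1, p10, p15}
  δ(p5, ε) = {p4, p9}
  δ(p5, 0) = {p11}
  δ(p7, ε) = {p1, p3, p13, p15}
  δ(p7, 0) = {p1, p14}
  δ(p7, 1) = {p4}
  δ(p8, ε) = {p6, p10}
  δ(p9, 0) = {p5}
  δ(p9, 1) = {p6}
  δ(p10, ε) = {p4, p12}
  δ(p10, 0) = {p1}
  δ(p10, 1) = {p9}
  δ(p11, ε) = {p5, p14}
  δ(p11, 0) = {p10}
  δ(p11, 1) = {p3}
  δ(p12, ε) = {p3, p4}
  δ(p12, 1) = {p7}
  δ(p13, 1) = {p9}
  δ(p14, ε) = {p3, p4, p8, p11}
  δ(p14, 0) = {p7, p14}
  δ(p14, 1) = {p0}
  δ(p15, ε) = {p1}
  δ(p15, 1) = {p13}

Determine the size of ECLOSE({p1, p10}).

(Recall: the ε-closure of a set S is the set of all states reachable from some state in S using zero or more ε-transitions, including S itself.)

Start with {p1, p10}.
From p1 via ε: add p0, p12.
From p10 via ε: add p4.
From p0 via ε: add p2, p6.
From p12 via ε: add p3.
From p3 via ε: add p5.
From p5 via ε: add p9.
ε-closure = {p0, p1, p2, p3, p4, p5, p6, p9, p10, p12}, which has 10 states.

10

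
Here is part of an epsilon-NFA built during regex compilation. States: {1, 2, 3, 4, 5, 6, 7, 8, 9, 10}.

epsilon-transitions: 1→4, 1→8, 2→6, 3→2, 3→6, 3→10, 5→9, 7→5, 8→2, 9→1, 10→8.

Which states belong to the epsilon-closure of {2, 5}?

Start with {2, 5}.
From 2 via epsilon: add 6.
From 5 via epsilon: add 9.
From 9 via epsilon: add 1.
From 1 via epsilon: add 4, 8.
No new states can be added; the closed set is {1, 2, 4, 5, 6, 8, 9}.

{1, 2, 4, 5, 6, 8, 9}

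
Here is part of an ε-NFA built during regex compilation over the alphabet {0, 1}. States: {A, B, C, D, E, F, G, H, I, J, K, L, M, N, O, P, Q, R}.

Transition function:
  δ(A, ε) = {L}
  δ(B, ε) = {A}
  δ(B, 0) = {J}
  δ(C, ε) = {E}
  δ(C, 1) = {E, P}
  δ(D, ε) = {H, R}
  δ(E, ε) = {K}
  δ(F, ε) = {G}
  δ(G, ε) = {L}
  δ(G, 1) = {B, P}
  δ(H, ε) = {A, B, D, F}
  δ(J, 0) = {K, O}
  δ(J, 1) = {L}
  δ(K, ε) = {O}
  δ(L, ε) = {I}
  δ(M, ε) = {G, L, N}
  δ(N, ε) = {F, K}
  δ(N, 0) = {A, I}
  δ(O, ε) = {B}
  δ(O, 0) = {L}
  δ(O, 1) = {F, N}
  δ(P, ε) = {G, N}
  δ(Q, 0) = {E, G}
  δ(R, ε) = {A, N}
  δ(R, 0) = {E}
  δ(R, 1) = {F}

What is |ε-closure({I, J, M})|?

Start with {I, J, M}.
From M via ε: add G, L, N.
From N via ε: add F, K.
From K via ε: add O.
From O via ε: add B.
From B via ε: add A.
ε-closure = {A, B, F, G, I, J, K, L, M, N, O}, which has 11 states.

11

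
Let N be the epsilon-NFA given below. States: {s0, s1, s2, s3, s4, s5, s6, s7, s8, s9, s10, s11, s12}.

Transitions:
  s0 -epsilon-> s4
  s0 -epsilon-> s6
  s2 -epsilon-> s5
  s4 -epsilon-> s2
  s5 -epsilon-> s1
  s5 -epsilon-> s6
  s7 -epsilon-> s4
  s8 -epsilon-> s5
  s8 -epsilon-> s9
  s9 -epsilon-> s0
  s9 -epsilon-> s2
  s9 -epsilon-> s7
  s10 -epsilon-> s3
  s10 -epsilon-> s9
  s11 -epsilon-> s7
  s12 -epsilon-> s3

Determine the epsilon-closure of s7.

Start with {s7}.
From s7 via epsilon: add s4.
From s4 via epsilon: add s2.
From s2 via epsilon: add s5.
From s5 via epsilon: add s1, s6.
No new states can be added; the closed set is {s1, s2, s4, s5, s6, s7}.

{s1, s2, s4, s5, s6, s7}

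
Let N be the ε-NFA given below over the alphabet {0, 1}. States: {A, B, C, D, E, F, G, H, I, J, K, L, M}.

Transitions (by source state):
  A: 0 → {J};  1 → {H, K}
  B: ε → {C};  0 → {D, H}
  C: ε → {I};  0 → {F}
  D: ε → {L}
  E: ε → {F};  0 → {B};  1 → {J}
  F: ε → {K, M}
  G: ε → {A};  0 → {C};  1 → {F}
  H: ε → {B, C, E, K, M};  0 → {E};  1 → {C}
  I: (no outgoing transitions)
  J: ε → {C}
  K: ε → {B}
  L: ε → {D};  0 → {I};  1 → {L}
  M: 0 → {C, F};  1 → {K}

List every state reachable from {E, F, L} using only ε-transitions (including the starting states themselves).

Start with {E, F, L}.
From F via ε: add K, M.
From L via ε: add D.
From K via ε: add B.
From B via ε: add C.
From C via ε: add I.
No new states can be added; the closed set is {B, C, D, E, F, I, K, L, M}.

{B, C, D, E, F, I, K, L, M}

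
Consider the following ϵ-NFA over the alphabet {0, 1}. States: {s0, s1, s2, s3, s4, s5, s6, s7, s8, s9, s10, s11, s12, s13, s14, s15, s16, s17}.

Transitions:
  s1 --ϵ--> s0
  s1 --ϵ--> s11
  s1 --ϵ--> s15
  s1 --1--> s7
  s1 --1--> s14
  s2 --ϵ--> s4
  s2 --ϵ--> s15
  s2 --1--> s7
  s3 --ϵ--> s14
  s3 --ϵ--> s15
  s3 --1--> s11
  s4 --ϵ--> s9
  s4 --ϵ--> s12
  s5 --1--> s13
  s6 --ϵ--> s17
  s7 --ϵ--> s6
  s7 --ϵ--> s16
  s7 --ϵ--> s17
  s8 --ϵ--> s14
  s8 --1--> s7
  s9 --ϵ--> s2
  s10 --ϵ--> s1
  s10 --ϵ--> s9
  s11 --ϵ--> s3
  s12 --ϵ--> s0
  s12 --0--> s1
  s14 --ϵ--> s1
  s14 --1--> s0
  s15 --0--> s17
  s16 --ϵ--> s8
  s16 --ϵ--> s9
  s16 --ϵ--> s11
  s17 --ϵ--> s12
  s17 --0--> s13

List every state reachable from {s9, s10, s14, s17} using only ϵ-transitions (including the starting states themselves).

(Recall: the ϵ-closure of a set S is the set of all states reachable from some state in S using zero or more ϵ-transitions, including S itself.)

{s0, s1, s2, s3, s4, s9, s10, s11, s12, s14, s15, s17}

Start with {s9, s10, s14, s17}.
From s9 via ϵ: add s2.
From s10 via ϵ: add s1.
From s17 via ϵ: add s12.
From s1 via ϵ: add s0, s11, s15.
From s2 via ϵ: add s4.
From s11 via ϵ: add s3.
No new states can be added; the closed set is {s0, s1, s2, s3, s4, s9, s10, s11, s12, s14, s15, s17}.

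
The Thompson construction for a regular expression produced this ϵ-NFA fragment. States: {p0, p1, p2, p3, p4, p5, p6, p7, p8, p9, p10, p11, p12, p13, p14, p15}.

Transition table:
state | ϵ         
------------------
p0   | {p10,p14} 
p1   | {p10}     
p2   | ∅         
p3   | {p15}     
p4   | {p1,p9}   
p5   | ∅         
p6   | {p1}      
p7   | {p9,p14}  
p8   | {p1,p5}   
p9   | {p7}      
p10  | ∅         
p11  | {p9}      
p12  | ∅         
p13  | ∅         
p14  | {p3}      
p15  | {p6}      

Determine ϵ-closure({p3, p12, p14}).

Start with {p3, p12, p14}.
From p3 via ϵ: add p15.
From p15 via ϵ: add p6.
From p6 via ϵ: add p1.
From p1 via ϵ: add p10.
No new states can be added; the closed set is {p1, p3, p6, p10, p12, p14, p15}.

{p1, p3, p6, p10, p12, p14, p15}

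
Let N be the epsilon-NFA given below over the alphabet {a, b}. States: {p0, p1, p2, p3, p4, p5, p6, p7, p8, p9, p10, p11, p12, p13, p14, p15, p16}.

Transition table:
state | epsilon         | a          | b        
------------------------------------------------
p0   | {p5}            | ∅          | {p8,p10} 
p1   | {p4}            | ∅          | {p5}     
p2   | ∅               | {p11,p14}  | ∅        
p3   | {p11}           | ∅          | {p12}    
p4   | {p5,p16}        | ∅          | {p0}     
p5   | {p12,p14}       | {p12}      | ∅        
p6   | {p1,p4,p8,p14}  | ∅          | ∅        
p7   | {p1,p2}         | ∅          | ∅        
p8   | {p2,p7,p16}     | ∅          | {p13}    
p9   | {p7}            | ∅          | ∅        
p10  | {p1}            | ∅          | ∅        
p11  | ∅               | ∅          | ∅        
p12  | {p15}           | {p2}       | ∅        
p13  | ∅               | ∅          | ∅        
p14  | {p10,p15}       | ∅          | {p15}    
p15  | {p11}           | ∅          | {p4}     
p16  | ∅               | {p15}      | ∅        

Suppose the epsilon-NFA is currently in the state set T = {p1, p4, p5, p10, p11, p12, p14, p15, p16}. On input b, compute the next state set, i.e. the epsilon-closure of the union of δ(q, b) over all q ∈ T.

p1 on b → {p5}.
p4 on b → {p0}.
p14 on b → {p15}.
p15 on b → {p4}.
No b-transition from p5, p10, p11, p12, p16.
Union after reading b: {p0, p4, p5, p15}.
Now take the epsilon-closure:
From p4 via epsilon: add p16.
From p5 via epsilon: add p12, p14.
From p15 via epsilon: add p11.
From p14 via epsilon: add p10.
From p10 via epsilon: add p1.
No new states can be added; the closed set is {p0, p1, p4, p5, p10, p11, p12, p14, p15, p16}.

{p0, p1, p4, p5, p10, p11, p12, p14, p15, p16}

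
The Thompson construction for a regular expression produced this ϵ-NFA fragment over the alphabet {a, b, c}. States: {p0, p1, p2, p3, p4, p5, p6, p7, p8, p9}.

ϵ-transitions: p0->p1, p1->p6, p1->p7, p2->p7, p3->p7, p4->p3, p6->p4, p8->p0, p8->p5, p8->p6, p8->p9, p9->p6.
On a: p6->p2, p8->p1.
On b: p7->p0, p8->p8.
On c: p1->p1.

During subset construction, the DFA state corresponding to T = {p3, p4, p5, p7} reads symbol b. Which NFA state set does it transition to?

{p0, p1, p3, p4, p6, p7}

p7 on b → {p0}.
No b-transition from p3, p4, p5.
Union after reading b: {p0}.
Now take the ϵ-closure:
From p0 via ϵ: add p1.
From p1 via ϵ: add p6, p7.
From p6 via ϵ: add p4.
From p4 via ϵ: add p3.
No new states can be added; the closed set is {p0, p1, p3, p4, p6, p7}.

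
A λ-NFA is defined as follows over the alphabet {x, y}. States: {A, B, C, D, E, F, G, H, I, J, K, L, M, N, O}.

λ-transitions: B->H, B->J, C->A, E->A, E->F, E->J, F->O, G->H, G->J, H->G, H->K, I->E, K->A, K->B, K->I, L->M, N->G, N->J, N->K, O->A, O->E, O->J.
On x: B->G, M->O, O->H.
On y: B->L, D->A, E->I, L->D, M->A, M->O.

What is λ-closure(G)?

Start with {G}.
From G via λ: add H, J.
From H via λ: add K.
From K via λ: add A, B, I.
From I via λ: add E.
From E via λ: add F.
From F via λ: add O.
No new states can be added; the closed set is {A, B, E, F, G, H, I, J, K, O}.

{A, B, E, F, G, H, I, J, K, O}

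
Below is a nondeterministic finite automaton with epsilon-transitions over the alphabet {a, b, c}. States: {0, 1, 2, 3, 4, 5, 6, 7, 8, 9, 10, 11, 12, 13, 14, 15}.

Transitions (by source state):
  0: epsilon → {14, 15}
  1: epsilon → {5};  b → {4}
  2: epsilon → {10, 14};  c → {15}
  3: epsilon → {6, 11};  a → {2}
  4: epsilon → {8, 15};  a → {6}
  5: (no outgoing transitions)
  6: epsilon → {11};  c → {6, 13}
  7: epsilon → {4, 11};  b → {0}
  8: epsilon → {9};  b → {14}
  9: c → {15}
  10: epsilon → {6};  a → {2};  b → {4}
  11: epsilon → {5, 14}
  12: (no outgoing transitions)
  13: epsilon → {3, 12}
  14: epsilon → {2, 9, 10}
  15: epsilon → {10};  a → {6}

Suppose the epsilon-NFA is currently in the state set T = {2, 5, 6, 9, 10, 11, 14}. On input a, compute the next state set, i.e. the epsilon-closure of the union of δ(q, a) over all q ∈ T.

{2, 5, 6, 9, 10, 11, 14}

10 on a → {2}.
No a-transition from 2, 5, 6, 9, 11, 14.
Union after reading a: {2}.
Now take the epsilon-closure:
From 2 via epsilon: add 10, 14.
From 10 via epsilon: add 6.
From 14 via epsilon: add 9.
From 6 via epsilon: add 11.
From 11 via epsilon: add 5.
No new states can be added; the closed set is {2, 5, 6, 9, 10, 11, 14}.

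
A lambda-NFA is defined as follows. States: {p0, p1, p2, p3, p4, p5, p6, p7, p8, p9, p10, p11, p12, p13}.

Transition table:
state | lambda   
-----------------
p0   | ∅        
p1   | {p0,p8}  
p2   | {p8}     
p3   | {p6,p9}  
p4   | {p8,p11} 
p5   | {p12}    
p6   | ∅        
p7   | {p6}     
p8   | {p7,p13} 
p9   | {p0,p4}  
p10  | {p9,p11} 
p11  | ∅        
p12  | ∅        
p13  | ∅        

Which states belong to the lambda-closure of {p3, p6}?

Start with {p3, p6}.
From p3 via lambda: add p9.
From p9 via lambda: add p0, p4.
From p4 via lambda: add p8, p11.
From p8 via lambda: add p7, p13.
No new states can be added; the closed set is {p0, p3, p4, p6, p7, p8, p9, p11, p13}.

{p0, p3, p4, p6, p7, p8, p9, p11, p13}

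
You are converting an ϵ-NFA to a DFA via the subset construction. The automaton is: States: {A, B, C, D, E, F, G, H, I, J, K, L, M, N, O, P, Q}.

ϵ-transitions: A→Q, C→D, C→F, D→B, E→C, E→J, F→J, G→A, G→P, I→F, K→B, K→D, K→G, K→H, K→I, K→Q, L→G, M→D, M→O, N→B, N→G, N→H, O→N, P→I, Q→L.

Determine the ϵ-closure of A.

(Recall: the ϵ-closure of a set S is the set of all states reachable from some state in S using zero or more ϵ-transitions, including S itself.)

Start with {A}.
From A via ϵ: add Q.
From Q via ϵ: add L.
From L via ϵ: add G.
From G via ϵ: add P.
From P via ϵ: add I.
From I via ϵ: add F.
From F via ϵ: add J.
No new states can be added; the closed set is {A, F, G, I, J, L, P, Q}.

{A, F, G, I, J, L, P, Q}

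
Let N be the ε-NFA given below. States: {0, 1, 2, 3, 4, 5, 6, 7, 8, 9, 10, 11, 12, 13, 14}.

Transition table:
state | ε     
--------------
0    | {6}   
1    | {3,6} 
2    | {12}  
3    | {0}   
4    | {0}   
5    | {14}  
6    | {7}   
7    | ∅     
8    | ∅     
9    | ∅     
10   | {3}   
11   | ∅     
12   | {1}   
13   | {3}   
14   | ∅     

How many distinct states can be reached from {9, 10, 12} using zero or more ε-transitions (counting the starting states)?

8

Start with {9, 10, 12}.
From 10 via ε: add 3.
From 12 via ε: add 1.
From 1 via ε: add 6.
From 3 via ε: add 0.
From 6 via ε: add 7.
ε-closure = {0, 1, 3, 6, 7, 9, 10, 12}, which has 8 states.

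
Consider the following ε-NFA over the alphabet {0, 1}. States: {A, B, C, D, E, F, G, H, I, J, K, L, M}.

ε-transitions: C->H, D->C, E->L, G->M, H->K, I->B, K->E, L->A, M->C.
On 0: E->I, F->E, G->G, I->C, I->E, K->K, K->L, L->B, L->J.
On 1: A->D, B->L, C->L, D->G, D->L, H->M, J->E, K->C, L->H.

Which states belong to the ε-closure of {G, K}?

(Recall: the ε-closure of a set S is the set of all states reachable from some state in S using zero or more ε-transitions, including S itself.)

Start with {G, K}.
From G via ε: add M.
From K via ε: add E.
From E via ε: add L.
From M via ε: add C.
From C via ε: add H.
From L via ε: add A.
No new states can be added; the closed set is {A, C, E, G, H, K, L, M}.

{A, C, E, G, H, K, L, M}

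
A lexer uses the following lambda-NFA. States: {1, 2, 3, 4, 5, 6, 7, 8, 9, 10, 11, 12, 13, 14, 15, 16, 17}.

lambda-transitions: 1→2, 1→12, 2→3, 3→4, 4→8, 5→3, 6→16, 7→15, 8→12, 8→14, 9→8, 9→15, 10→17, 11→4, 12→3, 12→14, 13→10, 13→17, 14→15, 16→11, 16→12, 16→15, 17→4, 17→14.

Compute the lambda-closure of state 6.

{3, 4, 6, 8, 11, 12, 14, 15, 16}

Start with {6}.
From 6 via lambda: add 16.
From 16 via lambda: add 11, 12, 15.
From 11 via lambda: add 4.
From 12 via lambda: add 3, 14.
From 4 via lambda: add 8.
No new states can be added; the closed set is {3, 4, 6, 8, 11, 12, 14, 15, 16}.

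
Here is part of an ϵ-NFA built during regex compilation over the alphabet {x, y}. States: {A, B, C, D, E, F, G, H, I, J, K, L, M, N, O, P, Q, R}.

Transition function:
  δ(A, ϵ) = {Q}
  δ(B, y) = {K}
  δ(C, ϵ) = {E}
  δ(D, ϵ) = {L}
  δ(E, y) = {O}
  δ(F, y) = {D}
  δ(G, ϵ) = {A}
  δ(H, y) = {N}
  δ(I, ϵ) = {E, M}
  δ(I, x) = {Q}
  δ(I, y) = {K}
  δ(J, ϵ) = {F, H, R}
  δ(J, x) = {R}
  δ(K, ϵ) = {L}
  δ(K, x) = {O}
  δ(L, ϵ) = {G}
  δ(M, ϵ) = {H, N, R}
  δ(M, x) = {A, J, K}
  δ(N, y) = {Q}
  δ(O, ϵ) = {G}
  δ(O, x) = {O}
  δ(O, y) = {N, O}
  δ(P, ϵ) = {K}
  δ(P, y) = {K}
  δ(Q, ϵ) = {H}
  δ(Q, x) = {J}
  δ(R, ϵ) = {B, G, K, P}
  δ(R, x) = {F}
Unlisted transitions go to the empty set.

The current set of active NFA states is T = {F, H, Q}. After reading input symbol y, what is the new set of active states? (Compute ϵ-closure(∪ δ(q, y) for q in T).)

{A, D, G, H, L, N, Q}

F on y → {D}.
H on y → {N}.
No y-transition from Q.
Union after reading y: {D, N}.
Now take the ϵ-closure:
From D via ϵ: add L.
From L via ϵ: add G.
From G via ϵ: add A.
From A via ϵ: add Q.
From Q via ϵ: add H.
No new states can be added; the closed set is {A, D, G, H, L, N, Q}.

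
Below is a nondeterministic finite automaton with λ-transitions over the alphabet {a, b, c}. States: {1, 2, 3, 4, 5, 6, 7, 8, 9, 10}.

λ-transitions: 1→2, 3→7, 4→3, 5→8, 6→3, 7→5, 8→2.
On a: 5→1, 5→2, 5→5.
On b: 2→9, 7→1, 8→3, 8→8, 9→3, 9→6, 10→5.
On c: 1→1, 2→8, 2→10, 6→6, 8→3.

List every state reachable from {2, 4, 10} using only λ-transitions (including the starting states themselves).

{2, 3, 4, 5, 7, 8, 10}

Start with {2, 4, 10}.
From 4 via λ: add 3.
From 3 via λ: add 7.
From 7 via λ: add 5.
From 5 via λ: add 8.
No new states can be added; the closed set is {2, 3, 4, 5, 7, 8, 10}.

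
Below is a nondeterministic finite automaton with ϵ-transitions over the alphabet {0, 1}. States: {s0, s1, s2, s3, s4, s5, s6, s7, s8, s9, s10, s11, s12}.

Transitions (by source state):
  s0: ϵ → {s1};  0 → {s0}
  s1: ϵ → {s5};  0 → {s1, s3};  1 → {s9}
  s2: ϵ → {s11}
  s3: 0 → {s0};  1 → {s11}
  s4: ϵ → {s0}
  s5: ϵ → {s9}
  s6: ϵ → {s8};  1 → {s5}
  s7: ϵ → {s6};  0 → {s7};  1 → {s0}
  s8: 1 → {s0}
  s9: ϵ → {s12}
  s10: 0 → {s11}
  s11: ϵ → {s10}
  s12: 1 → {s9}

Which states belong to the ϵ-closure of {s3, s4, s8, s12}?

Start with {s3, s4, s8, s12}.
From s4 via ϵ: add s0.
From s0 via ϵ: add s1.
From s1 via ϵ: add s5.
From s5 via ϵ: add s9.
No new states can be added; the closed set is {s0, s1, s3, s4, s5, s8, s9, s12}.

{s0, s1, s3, s4, s5, s8, s9, s12}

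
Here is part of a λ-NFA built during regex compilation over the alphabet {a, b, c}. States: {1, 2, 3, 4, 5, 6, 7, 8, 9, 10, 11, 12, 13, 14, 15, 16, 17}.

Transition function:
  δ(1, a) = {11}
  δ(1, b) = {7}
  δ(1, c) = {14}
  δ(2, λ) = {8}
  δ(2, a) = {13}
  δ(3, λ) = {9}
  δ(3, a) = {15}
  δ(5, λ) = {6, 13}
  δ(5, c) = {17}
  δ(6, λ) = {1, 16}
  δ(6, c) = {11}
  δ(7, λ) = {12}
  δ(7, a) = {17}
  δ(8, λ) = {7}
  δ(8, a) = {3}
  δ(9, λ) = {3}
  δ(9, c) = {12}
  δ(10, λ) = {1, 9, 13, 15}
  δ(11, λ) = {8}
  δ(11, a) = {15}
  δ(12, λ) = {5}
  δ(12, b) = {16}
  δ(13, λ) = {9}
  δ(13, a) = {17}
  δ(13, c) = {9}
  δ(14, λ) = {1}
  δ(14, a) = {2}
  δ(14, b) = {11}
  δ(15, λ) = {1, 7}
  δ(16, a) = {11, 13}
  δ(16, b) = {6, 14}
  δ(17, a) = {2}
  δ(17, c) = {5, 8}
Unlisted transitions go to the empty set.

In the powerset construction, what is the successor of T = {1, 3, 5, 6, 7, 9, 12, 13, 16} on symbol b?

1 on b → {7}.
12 on b → {16}.
16 on b → {6, 14}.
No b-transition from 3, 5, 6, 7, 9, 13.
Union after reading b: {6, 7, 14, 16}.
Now take the λ-closure:
From 6 via λ: add 1.
From 7 via λ: add 12.
From 12 via λ: add 5.
From 5 via λ: add 13.
From 13 via λ: add 9.
From 9 via λ: add 3.
No new states can be added; the closed set is {1, 3, 5, 6, 7, 9, 12, 13, 14, 16}.

{1, 3, 5, 6, 7, 9, 12, 13, 14, 16}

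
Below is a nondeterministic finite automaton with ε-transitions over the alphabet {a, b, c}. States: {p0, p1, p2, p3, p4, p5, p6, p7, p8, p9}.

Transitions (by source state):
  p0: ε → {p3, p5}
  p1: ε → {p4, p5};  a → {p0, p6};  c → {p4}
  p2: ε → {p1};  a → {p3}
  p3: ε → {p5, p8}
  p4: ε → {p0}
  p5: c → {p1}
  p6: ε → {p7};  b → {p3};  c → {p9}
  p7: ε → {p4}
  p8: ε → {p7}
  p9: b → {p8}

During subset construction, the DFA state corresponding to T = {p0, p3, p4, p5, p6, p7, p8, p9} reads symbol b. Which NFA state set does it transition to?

{p0, p3, p4, p5, p7, p8}

p6 on b → {p3}.
p9 on b → {p8}.
No b-transition from p0, p3, p4, p5, p7, p8.
Union after reading b: {p3, p8}.
Now take the ε-closure:
From p3 via ε: add p5.
From p8 via ε: add p7.
From p7 via ε: add p4.
From p4 via ε: add p0.
No new states can be added; the closed set is {p0, p3, p4, p5, p7, p8}.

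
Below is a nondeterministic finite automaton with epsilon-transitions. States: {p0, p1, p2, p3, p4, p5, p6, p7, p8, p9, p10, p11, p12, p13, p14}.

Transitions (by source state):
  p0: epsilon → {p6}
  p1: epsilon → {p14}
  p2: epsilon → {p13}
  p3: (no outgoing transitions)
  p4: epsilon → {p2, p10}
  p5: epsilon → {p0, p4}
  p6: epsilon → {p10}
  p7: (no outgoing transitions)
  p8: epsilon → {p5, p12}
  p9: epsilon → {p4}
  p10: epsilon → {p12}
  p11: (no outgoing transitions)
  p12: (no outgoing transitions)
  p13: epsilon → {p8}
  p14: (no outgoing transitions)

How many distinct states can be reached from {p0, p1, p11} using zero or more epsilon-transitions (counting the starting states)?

7

Start with {p0, p1, p11}.
From p0 via epsilon: add p6.
From p1 via epsilon: add p14.
From p6 via epsilon: add p10.
From p10 via epsilon: add p12.
epsilon-closure = {p0, p1, p6, p10, p11, p12, p14}, which has 7 states.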